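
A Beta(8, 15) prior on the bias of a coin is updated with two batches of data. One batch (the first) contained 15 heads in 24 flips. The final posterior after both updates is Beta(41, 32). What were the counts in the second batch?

18 heads and 8 tails

Sequential conjugate updates are equivalent to a single update on the pooled data, so total successes = posterior α − prior α and total failures = posterior β − prior β.
Total across both batches: 41−8=33 heads, 32−15=17 tails.
Subtract the first batch: 33−15=18 heads and 17−9=8 tails.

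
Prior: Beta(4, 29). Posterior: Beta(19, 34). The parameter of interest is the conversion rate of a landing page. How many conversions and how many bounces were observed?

A Beta(α, β) prior with s successes and f failures in binomial data gives a Beta(α+s, β+f) posterior.
Match parameters: s=19−4=15, f=34−29=5.

15 conversions and 5 bounces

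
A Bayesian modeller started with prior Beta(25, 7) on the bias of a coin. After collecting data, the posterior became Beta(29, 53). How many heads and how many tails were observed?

4 heads and 46 tails

Beta is conjugate to the binomial likelihood: posterior = Beta(a+s, b+f).
So s = 29 − 25 = 4 and f = 53 − 7 = 46.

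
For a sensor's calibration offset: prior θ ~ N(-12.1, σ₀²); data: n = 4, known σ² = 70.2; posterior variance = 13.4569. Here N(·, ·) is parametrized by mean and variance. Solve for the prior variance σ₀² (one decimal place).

For the Normal–Normal model with known σ², precisions add: τ_n = τ₀ + n/σ².
So 1/σ₀² = 1/13.4569 − 4/70.2 = 0.074311 − 0.056980 = 0.017331.
Hence σ₀² = 1/0.017331 ≈ 57.7.

σ₀² = 57.7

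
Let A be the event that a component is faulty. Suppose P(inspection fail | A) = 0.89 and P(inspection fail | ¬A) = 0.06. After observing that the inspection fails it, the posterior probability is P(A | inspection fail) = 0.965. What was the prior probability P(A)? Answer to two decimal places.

P(A) = 0.65

In odds form, posterior odds = prior odds × likelihood ratio, so prior odds = posterior odds ÷ LR.
Posterior odds = 0.965/(1−0.965) = 27.5714. LR = 0.89/0.06 = 14.8333.
Prior odds = 27.5714/14.8333 = 1.8588, so P(A) = 1.8588/(1+1.8588) ≈ 0.65.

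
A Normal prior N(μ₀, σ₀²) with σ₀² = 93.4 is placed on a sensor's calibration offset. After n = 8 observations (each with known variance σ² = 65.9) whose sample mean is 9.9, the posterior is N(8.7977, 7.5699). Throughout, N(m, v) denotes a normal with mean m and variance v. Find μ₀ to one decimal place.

μ₀ = -3.7

With known observation variance, the Normal–Normal posterior has precision τ_n = τ₀ + n/σ² and mean μ_n = (τ₀μ₀ + (n/σ²)x̄)/τ_n.
Here τ₀ = 1/93.4 = 0.010707 and τ_data = 8/65.9 = 0.121396, so τ_n = 0.132103.
Rearranging for μ₀: μ₀ = (μ_n·τ_n − τ_data·x̄)/τ₀ = (8.7977·0.132103 − 0.121396·9.9) / 0.010707 = -0.039618/0.010707 ≈ -3.7.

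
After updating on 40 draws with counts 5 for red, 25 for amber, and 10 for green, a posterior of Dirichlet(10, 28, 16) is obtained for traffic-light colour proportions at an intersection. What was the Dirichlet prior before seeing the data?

For a Dirichlet(α) prior with multinomial counts c, the posterior is Dirichlet(α + c) componentwise.
Subtract each count from the matching posterior parameter: 10−5=5, 28−25=3, 16−10=6.

Dirichlet(5, 3, 6)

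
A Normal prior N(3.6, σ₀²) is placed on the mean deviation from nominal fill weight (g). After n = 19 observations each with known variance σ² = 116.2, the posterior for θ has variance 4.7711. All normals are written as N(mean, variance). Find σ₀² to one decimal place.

σ₀² = 21.7

For the Normal–Normal model with known σ², precisions add: τ_n = τ₀ + n/σ².
So 1/σ₀² = 1/4.7711 − 19/116.2 = 0.209595 − 0.163511 = 0.046084.
Hence σ₀² = 1/0.046084 ≈ 21.7.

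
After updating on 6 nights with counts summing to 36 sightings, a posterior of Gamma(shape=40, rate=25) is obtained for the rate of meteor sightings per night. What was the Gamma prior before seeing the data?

A Gamma(α, β) prior (rate parametrization) on a Poisson rate with n observations summing to S gives posterior Gamma(α+S, β+n).
So α = 40 − 36 = 4 and β = 25 − 6 = 19.

Gamma(shape=4, rate=19)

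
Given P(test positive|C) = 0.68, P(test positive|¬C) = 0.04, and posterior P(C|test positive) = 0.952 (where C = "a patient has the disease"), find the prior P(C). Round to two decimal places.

Bayes' rule in odds form gives O(C|E) = O(C)·[P(E|C)/P(E|¬C)], hence O(C) = O(C|E)/LR.
Posterior odds = 0.952/(1−0.952) = 19.8333. LR = 0.68/0.04 = 17.0000.
Prior odds = 19.8333/17.0000 = 1.1667, so P(C) = 1.1667/(1+1.1667) ≈ 0.54.

P(C) = 0.54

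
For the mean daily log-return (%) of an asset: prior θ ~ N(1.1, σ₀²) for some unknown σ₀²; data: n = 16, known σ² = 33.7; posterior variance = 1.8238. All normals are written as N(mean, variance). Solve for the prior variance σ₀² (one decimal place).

σ₀² = 13.6

For the Normal–Normal model with known σ², precisions add: τ_n = τ₀ + n/σ².
So 1/σ₀² = 1/1.8238 − 16/33.7 = 0.548306 − 0.474777 = 0.073529.
Hence σ₀² = 1/0.073529 ≈ 13.6.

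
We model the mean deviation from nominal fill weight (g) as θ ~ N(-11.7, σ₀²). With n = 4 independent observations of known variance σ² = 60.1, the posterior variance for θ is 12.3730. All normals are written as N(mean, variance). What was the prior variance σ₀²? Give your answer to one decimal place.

For the Normal–Normal model with known σ², precisions add: τ_n = τ₀ + n/σ².
So 1/σ₀² = 1/12.3730 − 4/60.1 = 0.080821 − 0.066556 = 0.014265.
Hence σ₀² = 1/0.014265 ≈ 70.1.

σ₀² = 70.1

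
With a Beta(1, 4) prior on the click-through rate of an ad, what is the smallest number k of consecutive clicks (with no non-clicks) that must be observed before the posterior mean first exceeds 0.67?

After k clicks and 0 non-clicks the posterior is Beta(1+k, 4), with mean (1+k)/(1+4+k).
Set (1+k)/(5+k) > 0.67 and solve: k > (0.67·5 − 1)/(1 − 0.67) = 7.121.
The smallest integer exceeding 7.121 is 8, and checking k=8: (9)/(13) = 0.6923 > 0.67.

k = 8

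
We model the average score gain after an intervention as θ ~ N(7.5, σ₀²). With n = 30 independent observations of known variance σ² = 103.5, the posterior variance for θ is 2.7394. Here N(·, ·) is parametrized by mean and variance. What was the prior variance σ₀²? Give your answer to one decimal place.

For the Normal–Normal model with known σ², precisions add: τ_n = τ₀ + n/σ².
So 1/σ₀² = 1/2.7394 − 30/103.5 = 0.365043 − 0.289855 = 0.075188.
Hence σ₀² = 1/0.075188 ≈ 13.3.

σ₀² = 13.3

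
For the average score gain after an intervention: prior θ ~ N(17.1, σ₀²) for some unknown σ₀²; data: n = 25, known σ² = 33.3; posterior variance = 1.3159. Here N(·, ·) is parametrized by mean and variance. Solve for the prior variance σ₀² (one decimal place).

For the Normal–Normal model with known σ², precisions add: τ_n = τ₀ + n/σ².
So 1/σ₀² = 1/1.3159 − 25/33.3 = 0.759936 − 0.750751 = 0.009185.
Hence σ₀² = 1/0.009185 ≈ 108.9.

σ₀² = 108.9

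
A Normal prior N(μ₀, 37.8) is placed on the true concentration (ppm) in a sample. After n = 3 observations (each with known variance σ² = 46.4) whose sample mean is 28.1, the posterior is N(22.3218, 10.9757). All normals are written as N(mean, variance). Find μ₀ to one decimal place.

With known observation variance, the Normal–Normal posterior has precision τ_n = τ₀ + n/σ² and mean μ_n = (τ₀μ₀ + (n/σ²)x̄)/τ_n.
Here τ₀ = 1/37.8 = 0.026455 and τ_data = 3/46.4 = 0.064655, so τ_n = 0.091110.
Rearranging for μ₀: μ₀ = (μ_n·τ_n − τ_data·x̄)/τ₀ = (22.3218·0.091110 − 0.064655·28.1) / 0.026455 = 0.216934/0.026455 ≈ 8.2.

μ₀ = 8.2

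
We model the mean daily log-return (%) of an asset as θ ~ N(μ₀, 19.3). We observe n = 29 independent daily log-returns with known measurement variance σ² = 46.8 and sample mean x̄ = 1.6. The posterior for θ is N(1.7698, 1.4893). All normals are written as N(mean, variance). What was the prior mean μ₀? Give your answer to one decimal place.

μ₀ = 3.8

The posterior mean is a precision-weighted average: μ_n = (τ₀μ₀ + τ_data·x̄)/(τ₀+τ_data), with τ₀=1/σ₀² and τ_data=n/σ².
Here τ₀ = 1/19.3 = 0.051813 and τ_data = 29/46.8 = 0.619658, so τ_n = 0.671471.
Rearranging for μ₀: μ₀ = (μ_n·τ_n − τ_data·x̄)/τ₀ = (1.7698·0.671471 − 0.619658·1.6) / 0.051813 = 0.196917/0.051813 ≈ 3.8.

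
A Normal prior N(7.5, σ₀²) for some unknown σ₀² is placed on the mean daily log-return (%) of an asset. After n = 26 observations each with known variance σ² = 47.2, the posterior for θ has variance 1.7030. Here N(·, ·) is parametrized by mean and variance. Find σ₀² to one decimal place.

Posterior precision equals prior precision plus data precision: 1/σ_n² = 1/σ₀² + n/σ².
So 1/σ₀² = 1/1.7030 − 26/47.2 = 0.587199 − 0.550847 = 0.036352.
Hence σ₀² = 1/0.036352 ≈ 27.5.

σ₀² = 27.5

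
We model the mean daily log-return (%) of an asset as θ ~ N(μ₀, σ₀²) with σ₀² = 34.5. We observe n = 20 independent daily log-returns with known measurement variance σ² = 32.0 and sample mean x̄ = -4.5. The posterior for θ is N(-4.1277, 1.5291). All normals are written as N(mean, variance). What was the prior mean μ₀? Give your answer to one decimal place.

With known observation variance, the Normal–Normal posterior has precision τ_n = τ₀ + n/σ² and mean μ_n = (τ₀μ₀ + (n/σ²)x̄)/τ_n.
Here τ₀ = 1/34.5 = 0.028986 and τ_data = 20/32.0 = 0.625000, so τ_n = 0.653986.
Rearranging for μ₀: μ₀ = (μ_n·τ_n − τ_data·x̄)/τ₀ = (-4.1277·0.653986 − 0.625000·-4.5) / 0.028986 = 0.113042/0.028986 ≈ 3.9.

μ₀ = 3.9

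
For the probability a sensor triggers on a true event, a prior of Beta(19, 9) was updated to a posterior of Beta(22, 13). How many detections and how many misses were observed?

Under Beta–binomial conjugacy the posterior parameters are (a+s, b+f).
Match parameters: s=22−19=3, f=13−9=4.

3 detections and 4 misses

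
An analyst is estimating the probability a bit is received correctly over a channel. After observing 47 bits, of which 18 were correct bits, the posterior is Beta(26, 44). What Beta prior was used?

Beta(8, 15)

Beta is conjugate to the binomial likelihood: posterior = Beta(α+s, β+f).
So α = 26 − 18 = 8 and β = 44 − 29 = 15.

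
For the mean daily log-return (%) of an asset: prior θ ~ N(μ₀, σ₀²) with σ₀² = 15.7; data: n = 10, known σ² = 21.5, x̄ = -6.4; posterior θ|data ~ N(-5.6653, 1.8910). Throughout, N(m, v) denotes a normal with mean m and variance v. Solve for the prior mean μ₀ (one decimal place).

The posterior mean is a precision-weighted average: μ_n = (τ₀μ₀ + τ_data·x̄)/(τ₀+τ_data), with τ₀=1/σ₀² and τ_data=n/σ².
Here τ₀ = 1/15.7 = 0.063694 and τ_data = 10/21.5 = 0.465116, so τ_n = 0.528810.
Rearranging for μ₀: μ₀ = (μ_n·τ_n − τ_data·x̄)/τ₀ = (-5.6653·0.528810 − 0.465116·-6.4) / 0.063694 = -0.019125/0.063694 ≈ -0.3.

μ₀ = -0.3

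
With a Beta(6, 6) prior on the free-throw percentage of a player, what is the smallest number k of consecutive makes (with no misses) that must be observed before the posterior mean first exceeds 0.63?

After k makes and 0 misses the posterior is Beta(6+k, 6), with mean (6+k)/(6+6+k).
Set (6+k)/(12+k) > 0.63 and solve: k > (0.63·12 − 6)/(1 − 0.63) = 4.216.
The smallest integer exceeding 4.216 is 5, and checking k=5: (11)/(17) = 0.6471 > 0.63.

k = 5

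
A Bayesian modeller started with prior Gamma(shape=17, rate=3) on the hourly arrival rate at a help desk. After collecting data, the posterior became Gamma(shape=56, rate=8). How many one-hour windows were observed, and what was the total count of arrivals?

Gamma–Poisson conjugacy: posterior shape = α + Σxᵢ, posterior rate = β + n.
Matching: Σxᵢ = 56 − 17 = 39 and n = 8 − 3 = 5.

n = 5 one-hour windows with total 39 arrivals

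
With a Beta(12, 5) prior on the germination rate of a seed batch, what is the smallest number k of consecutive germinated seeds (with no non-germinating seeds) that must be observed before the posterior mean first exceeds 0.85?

k = 17

After k germinated seeds and 0 non-germinating seeds the posterior is Beta(12+k, 5), with mean (12+k)/(12+5+k).
Set (12+k)/(17+k) > 0.85 and solve: k > (0.85·17 − 12)/(1 − 0.85) = 16.333.
The smallest integer exceeding 16.333 is 17.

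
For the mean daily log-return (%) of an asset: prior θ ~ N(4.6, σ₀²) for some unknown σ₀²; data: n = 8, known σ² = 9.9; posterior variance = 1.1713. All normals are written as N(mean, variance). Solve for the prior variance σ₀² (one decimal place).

Posterior precision equals prior precision plus data precision: 1/σ_n² = 1/σ₀² + n/σ².
So 1/σ₀² = 1/1.1713 − 8/9.9 = 0.853752 − 0.808081 = 0.045671.
Hence σ₀² = 1/0.045671 ≈ 21.9.

σ₀² = 21.9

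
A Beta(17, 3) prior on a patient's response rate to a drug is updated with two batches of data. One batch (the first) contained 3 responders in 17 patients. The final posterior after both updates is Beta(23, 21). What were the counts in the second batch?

Because Beta–binomial updating is additive in the counts, the combined data contributed (α_post−α_prior, β_post−β_prior) successes and failures.
Total across both batches: 23−17=6 responders, 21−3=18 non-responders.
Subtract the first batch: 6−3=3 responders and 18−14=4 non-responders.

3 responders and 4 non-responders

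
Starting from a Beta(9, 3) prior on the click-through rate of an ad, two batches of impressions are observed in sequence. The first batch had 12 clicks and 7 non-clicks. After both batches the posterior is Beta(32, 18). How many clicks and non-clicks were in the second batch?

Sequential conjugate updates are equivalent to a single update on the pooled data, so total successes = posterior α − prior α and total failures = posterior β − prior β.
Total across both batches: 32−9=23 clicks, 18−3=15 non-clicks.
Subtract the first batch: 23−12=11 clicks and 15−7=8 non-clicks.

11 clicks and 8 non-clicks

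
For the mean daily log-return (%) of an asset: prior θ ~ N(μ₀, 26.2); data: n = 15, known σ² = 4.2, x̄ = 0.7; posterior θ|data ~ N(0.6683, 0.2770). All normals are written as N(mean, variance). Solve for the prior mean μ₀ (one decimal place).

μ₀ = -2.3

The posterior mean is a precision-weighted average: μ_n = (τ₀μ₀ + τ_data·x̄)/(τ₀+τ_data), with τ₀=1/σ₀² and τ_data=n/σ².
Here τ₀ = 1/26.2 = 0.038168 and τ_data = 15/4.2 = 3.571429, so τ_n = 3.609597.
Rearranging for μ₀: μ₀ = (μ_n·τ_n − τ_data·x̄)/τ₀ = (0.6683·3.609597 − 3.571429·0.7) / 0.038168 = -0.087707/0.038168 ≈ -2.3.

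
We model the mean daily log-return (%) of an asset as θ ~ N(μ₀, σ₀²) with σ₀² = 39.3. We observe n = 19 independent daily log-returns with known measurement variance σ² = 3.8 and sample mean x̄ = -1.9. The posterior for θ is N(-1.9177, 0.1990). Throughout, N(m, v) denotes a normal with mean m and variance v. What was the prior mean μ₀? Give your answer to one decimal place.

μ₀ = -5.4

With known observation variance, the Normal–Normal posterior has precision τ_n = τ₀ + n/σ² and mean μ_n = (τ₀μ₀ + (n/σ²)x̄)/τ_n.
Here τ₀ = 1/39.3 = 0.025445 and τ_data = 19/3.8 = 5.000000, so τ_n = 5.025445.
Rearranging for μ₀: μ₀ = (μ_n·τ_n − τ_data·x̄)/τ₀ = (-1.9177·5.025445 − 5.000000·-1.9) / 0.025445 = -0.137296/0.025445 ≈ -5.4.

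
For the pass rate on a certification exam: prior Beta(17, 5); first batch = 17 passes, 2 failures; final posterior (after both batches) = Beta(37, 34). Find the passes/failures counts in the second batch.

Because Beta–binomial updating is additive in the counts, the combined data contributed (α_post−α_prior, β_post−β_prior) successes and failures.
Total across both batches: 37−17=20 passes, 34−5=29 failures.
Subtract the first batch: 20−17=3 passes and 29−2=27 failures.

3 passes and 27 failures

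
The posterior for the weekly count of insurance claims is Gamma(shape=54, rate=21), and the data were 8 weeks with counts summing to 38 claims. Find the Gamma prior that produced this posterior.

Gamma–Poisson conjugacy: posterior shape = α + Σxᵢ, posterior rate = β + n.
So α = 54 − 38 = 16 and β = 21 − 8 = 13.

Gamma(shape=16, rate=13)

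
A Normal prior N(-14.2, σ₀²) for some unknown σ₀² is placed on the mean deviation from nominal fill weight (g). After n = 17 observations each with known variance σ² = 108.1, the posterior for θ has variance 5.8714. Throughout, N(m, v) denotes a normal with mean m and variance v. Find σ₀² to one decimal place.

σ₀² = 76.6

Posterior precision equals prior precision plus data precision: 1/σ_n² = 1/σ₀² + n/σ².
So 1/σ₀² = 1/5.8714 − 17/108.1 = 0.170317 − 0.157262 = 0.013055.
Hence σ₀² = 1/0.013055 ≈ 76.6.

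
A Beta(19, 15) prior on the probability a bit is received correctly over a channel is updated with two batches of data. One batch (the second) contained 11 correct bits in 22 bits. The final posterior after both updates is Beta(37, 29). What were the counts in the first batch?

7 correct bits and 3 errors

Because Beta–binomial updating is additive in the counts, the combined data contributed (α_post−α_prior, β_post−β_prior) successes and failures.
Total across both batches: 37−19=18 correct bits, 29−15=14 errors.
Subtract the second batch: 18−11=7 correct bits and 14−11=3 errors.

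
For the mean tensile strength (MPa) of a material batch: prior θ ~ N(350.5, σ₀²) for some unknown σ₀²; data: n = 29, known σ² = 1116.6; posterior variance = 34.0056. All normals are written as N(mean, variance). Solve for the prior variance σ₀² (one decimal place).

σ₀² = 291.1

Posterior precision equals prior precision plus data precision: 1/σ_n² = 1/σ₀² + n/σ².
So 1/σ₀² = 1/34.0056 − 29/1116.6 = 0.029407 − 0.025972 = 0.003435.
Hence σ₀² = 1/0.003435 ≈ 291.1.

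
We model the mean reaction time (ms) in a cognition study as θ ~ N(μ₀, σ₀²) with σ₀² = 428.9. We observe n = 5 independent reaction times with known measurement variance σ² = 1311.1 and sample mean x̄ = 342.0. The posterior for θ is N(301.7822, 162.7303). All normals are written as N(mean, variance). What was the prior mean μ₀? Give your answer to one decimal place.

The posterior mean is a precision-weighted average: μ_n = (τ₀μ₀ + τ_data·x̄)/(τ₀+τ_data), with τ₀=1/σ₀² and τ_data=n/σ².
Here τ₀ = 1/428.9 = 0.002332 and τ_data = 5/1311.1 = 0.003814, so τ_n = 0.006146.
Rearranging for μ₀: μ₀ = (μ_n·τ_n − τ_data·x̄)/τ₀ = (301.7822·0.006146 − 0.003814·342.0) / 0.002332 = 0.550365/0.002332 ≈ 236.0.

μ₀ = 236.0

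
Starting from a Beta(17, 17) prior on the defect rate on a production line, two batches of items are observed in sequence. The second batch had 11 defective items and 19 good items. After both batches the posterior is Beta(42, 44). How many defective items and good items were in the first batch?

Sequential conjugate updates are equivalent to a single update on the pooled data, so total successes = posterior α − prior α and total failures = posterior β − prior β.
Total across both batches: 42−17=25 defective items, 44−17=27 good items.
Subtract the second batch: 25−11=14 defective items and 27−19=8 good items.

14 defective items and 8 good items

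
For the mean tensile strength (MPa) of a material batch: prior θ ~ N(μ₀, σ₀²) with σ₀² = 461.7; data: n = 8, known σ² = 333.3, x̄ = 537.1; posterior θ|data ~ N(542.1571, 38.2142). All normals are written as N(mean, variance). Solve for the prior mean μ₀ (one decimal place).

μ₀ = 598.2

The posterior mean is a precision-weighted average: μ_n = (τ₀μ₀ + τ_data·x̄)/(τ₀+τ_data), with τ₀=1/σ₀² and τ_data=n/σ².
Here τ₀ = 1/461.7 = 0.002166 and τ_data = 8/333.3 = 0.024002, so τ_n = 0.026168.
Rearranging for μ₀: μ₀ = (μ_n·τ_n − τ_data·x̄)/τ₀ = (542.1571·0.026168 − 0.024002·537.1) / 0.002166 = 1.295693/0.002166 ≈ 598.2.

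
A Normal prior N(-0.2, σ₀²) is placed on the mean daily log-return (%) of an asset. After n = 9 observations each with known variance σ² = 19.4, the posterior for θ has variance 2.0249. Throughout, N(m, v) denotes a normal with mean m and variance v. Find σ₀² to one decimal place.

σ₀² = 33.4

Posterior precision equals prior precision plus data precision: 1/σ_n² = 1/σ₀² + n/σ².
So 1/σ₀² = 1/2.0249 − 9/19.4 = 0.493852 − 0.463918 = 0.029934.
Hence σ₀² = 1/0.029934 ≈ 33.4.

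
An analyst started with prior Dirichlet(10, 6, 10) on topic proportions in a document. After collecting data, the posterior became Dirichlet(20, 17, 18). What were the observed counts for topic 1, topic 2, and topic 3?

For a Dirichlet(α) prior with multinomial counts c, the posterior is Dirichlet(α + c) componentwise.
Counts are posterior − prior componentwise: 20−10=10, 17−6=11, 18−10=8.

counts (10, 11, 8)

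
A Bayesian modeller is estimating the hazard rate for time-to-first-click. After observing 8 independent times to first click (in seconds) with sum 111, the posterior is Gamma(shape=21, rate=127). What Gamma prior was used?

For an exponential likelihood with a Gamma(α, β) prior on the rate, n observations with total T give posterior Gamma(α+n, β+T).
So α = 21 − 8 = 13 and β = 127 − 111 = 16.

Gamma(shape=13, rate=16)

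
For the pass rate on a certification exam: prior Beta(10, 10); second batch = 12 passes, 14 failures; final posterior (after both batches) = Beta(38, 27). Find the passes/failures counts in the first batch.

16 passes and 3 failures

Because Beta–binomial updating is additive in the counts, the combined data contributed (α_post−α_prior, β_post−β_prior) successes and failures.
Total across both batches: 38−10=28 passes, 27−10=17 failures.
Subtract the second batch: 28−12=16 passes and 17−14=3 failures.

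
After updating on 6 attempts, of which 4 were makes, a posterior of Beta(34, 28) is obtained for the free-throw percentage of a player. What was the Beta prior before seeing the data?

Beta(30, 26)

Beta is conjugate to the binomial likelihood: posterior = Beta(a+s, b+f).
So a = 34 − 4 = 30 and b = 28 − 2 = 26.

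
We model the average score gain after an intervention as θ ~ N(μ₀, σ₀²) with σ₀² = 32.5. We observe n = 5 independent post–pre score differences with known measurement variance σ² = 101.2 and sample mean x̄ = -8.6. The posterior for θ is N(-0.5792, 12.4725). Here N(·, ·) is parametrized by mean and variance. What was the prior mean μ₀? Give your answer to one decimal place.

With known observation variance, the Normal–Normal posterior has precision τ_n = τ₀ + n/σ² and mean μ_n = (τ₀μ₀ + (n/σ²)x̄)/τ_n.
Here τ₀ = 1/32.5 = 0.030769 and τ_data = 5/101.2 = 0.049407, so τ_n = 0.080176.
Rearranging for μ₀: μ₀ = (μ_n·τ_n − τ_data·x̄)/τ₀ = (-0.5792·0.080176 − 0.049407·-8.6) / 0.030769 = 0.378462/0.030769 ≈ 12.3.

μ₀ = 12.3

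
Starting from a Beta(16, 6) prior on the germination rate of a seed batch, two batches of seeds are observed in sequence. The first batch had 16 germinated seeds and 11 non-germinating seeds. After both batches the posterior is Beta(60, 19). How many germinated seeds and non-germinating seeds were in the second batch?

28 germinated seeds and 2 non-germinating seeds

Because Beta–binomial updating is additive in the counts, the combined data contributed (α_post−α_prior, β_post−β_prior) successes and failures.
Total across both batches: 60−16=44 germinated seeds, 19−6=13 non-germinating seeds.
Subtract the first batch: 44−16=28 germinated seeds and 13−11=2 non-germinating seeds.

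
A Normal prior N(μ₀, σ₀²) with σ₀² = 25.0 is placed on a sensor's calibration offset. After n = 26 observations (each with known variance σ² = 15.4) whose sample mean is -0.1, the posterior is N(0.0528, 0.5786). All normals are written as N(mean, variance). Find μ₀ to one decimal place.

The posterior mean is a precision-weighted average: μ_n = (τ₀μ₀ + τ_data·x̄)/(τ₀+τ_data), with τ₀=1/σ₀² and τ_data=n/σ².
Here τ₀ = 1/25.0 = 0.040000 and τ_data = 26/15.4 = 1.688312, so τ_n = 1.728312.
Rearranging for μ₀: μ₀ = (μ_n·τ_n − τ_data·x̄)/τ₀ = (0.0528·1.728312 − 1.688312·-0.1) / 0.040000 = 0.260086/0.040000 ≈ 6.5.

μ₀ = 6.5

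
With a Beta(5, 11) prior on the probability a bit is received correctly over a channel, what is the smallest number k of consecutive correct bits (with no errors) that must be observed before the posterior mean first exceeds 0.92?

k = 122

After k correct bits and 0 errors the posterior is Beta(5+k, 11), with mean (5+k)/(5+11+k).
Set (5+k)/(16+k) > 0.92 and solve: k > (0.92·16 − 5)/(1 − 0.92) = 121.500.
The smallest integer exceeding 121.500 is 122.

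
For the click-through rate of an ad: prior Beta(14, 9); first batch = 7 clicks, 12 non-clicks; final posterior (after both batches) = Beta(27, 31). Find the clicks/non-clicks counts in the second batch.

Sequential conjugate updates are equivalent to a single update on the pooled data, so total successes = posterior α − prior α and total failures = posterior β − prior β.
Total across both batches: 27−14=13 clicks, 31−9=22 non-clicks.
Subtract the first batch: 13−7=6 clicks and 22−12=10 non-clicks.

6 clicks and 10 non-clicks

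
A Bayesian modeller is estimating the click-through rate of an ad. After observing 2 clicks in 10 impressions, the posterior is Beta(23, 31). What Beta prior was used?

Beta(21, 23)

A Beta(a, b) prior with s successes and f failures in binomial data gives a Beta(a+s, b+f) posterior.
Subtract the data counts: 23−2=21, 31−8=23.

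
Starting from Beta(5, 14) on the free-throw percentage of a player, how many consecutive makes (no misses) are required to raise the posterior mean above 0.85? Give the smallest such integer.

k = 75

After k makes and 0 misses the posterior is Beta(5+k, 14), with mean (5+k)/(5+14+k).
Set (5+k)/(19+k) > 0.85 and solve: k > (0.85·19 − 5)/(1 − 0.85) = 74.333.
The smallest integer exceeding 74.333 is 75, and checking k=75: (80)/(94) = 0.8511 > 0.85.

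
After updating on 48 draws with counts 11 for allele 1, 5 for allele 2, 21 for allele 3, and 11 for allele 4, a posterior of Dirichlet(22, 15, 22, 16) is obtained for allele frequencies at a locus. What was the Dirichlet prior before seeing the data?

Dirichlet(11, 10, 1, 5)

For a Dirichlet(α) prior with multinomial counts c, the posterior is Dirichlet(α + c) componentwise.
Subtract each count from the matching posterior parameter: 22−11=11, 15−5=10, 22−21=1, 16−11=5.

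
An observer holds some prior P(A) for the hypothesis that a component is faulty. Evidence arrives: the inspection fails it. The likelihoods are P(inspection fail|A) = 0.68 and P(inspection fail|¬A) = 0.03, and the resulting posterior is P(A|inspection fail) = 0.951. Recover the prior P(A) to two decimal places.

Bayes' rule in odds form gives O(A|E) = O(A)·[P(E|A)/P(E|¬A)], hence O(A) = O(A|E)/LR.
Posterior odds = 0.951/(1−0.951) = 19.4082. LR = 0.68/0.03 = 22.6667.
Prior odds = 19.4082/22.6667 = 0.8562, so P(A) = 0.8562/(1+0.8562) ≈ 0.46.

P(A) = 0.46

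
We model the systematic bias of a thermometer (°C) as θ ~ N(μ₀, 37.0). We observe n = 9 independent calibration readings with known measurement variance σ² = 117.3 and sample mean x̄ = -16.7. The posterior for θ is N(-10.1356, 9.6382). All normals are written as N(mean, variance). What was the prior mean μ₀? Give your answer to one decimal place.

The posterior mean is a precision-weighted average: μ_n = (τ₀μ₀ + τ_data·x̄)/(τ₀+τ_data), with τ₀=1/σ₀² and τ_data=n/σ².
Here τ₀ = 1/37.0 = 0.027027 and τ_data = 9/117.3 = 0.076726, so τ_n = 0.103753.
Rearranging for μ₀: μ₀ = (μ_n·τ_n − τ_data·x̄)/τ₀ = (-10.1356·0.103753 − 0.076726·-16.7) / 0.027027 = 0.229725/0.027027 ≈ 8.5.

μ₀ = 8.5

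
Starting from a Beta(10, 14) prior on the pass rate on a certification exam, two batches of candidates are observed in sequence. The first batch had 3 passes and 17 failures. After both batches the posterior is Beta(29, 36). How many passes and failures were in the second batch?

16 passes and 5 failures

Sequential conjugate updates are equivalent to a single update on the pooled data, so total successes = posterior α − prior α and total failures = posterior β − prior β.
Total across both batches: 29−10=19 passes, 36−14=22 failures.
Subtract the first batch: 19−3=16 passes and 22−17=5 failures.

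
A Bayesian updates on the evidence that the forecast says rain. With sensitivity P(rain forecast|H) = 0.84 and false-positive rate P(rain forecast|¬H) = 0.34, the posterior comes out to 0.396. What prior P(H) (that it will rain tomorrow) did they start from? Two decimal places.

P(H) = 0.21

Bayes' rule in odds form gives O(H|E) = O(H)·[P(E|H)/P(E|¬H)], hence O(H) = O(H|E)/LR.
Posterior odds = 0.396/(1−0.396) = 0.6556. LR = 0.84/0.34 = 2.4706.
Prior odds = 0.6556/2.4706 = 0.2654, so P(H) = 0.2654/(1+0.2654) ≈ 0.21.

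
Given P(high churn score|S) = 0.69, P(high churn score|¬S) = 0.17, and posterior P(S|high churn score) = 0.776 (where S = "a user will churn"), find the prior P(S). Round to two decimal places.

P(S) = 0.46

In odds form, posterior odds = prior odds × likelihood ratio, so prior odds = posterior odds ÷ LR.
Posterior odds = 0.776/(1−0.776) = 3.4643. LR = 0.69/0.17 = 4.0588.
Prior odds = 3.4643/4.0588 = 0.8535, so P(S) = 0.8535/(1+0.8535) ≈ 0.46.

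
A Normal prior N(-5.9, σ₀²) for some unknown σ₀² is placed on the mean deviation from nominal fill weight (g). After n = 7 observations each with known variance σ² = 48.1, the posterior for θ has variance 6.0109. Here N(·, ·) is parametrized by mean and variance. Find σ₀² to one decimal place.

σ₀² = 48.0

Posterior precision equals prior precision plus data precision: 1/σ_n² = 1/σ₀² + n/σ².
So 1/σ₀² = 1/6.0109 − 7/48.1 = 0.166364 − 0.145530 = 0.020834.
Hence σ₀² = 1/0.020834 ≈ 48.0.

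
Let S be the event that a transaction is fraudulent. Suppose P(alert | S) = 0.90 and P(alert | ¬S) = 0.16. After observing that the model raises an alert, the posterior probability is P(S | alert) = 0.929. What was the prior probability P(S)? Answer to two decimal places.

Bayes' rule in odds form gives O(S|E) = O(S)·[P(E|S)/P(E|¬S)], hence O(S) = O(S|E)/LR.
Posterior odds = 0.929/(1−0.929) = 13.0845. LR = 0.90/0.16 = 5.6250.
Prior odds = 13.0845/5.6250 = 2.3261, so P(S) = 2.3261/(1+2.3261) ≈ 0.70.

P(S) = 0.70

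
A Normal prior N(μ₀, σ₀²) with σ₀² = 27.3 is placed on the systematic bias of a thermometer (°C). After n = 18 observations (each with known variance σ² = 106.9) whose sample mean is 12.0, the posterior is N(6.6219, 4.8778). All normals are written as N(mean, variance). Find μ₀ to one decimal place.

With known observation variance, the Normal–Normal posterior has precision τ_n = τ₀ + n/σ² and mean μ_n = (τ₀μ₀ + (n/σ²)x̄)/τ_n.
Here τ₀ = 1/27.3 = 0.036630 and τ_data = 18/106.9 = 0.168382, so τ_n = 0.205012.
Rearranging for μ₀: μ₀ = (μ_n·τ_n − τ_data·x̄)/τ₀ = (6.6219·0.205012 − 0.168382·12.0) / 0.036630 = -0.663015/0.036630 ≈ -18.1.

μ₀ = -18.1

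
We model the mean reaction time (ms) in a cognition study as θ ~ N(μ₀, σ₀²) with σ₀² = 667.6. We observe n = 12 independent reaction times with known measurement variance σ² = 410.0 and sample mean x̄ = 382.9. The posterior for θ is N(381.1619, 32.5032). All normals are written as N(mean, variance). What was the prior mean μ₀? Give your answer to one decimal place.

The posterior mean is a precision-weighted average: μ_n = (τ₀μ₀ + τ_data·x̄)/(τ₀+τ_data), with τ₀=1/σ₀² and τ_data=n/σ².
Here τ₀ = 1/667.6 = 0.001498 and τ_data = 12/410.0 = 0.029268, so τ_n = 0.030766.
Rearranging for μ₀: μ₀ = (μ_n·τ_n − τ_data·x̄)/τ₀ = (381.1619·0.030766 − 0.029268·382.9) / 0.001498 = 0.520110/0.001498 ≈ 347.2.

μ₀ = 347.2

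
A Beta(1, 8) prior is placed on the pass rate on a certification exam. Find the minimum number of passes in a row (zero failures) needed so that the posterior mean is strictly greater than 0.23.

After k passes and 0 failures the posterior is Beta(1+k, 8), with mean (1+k)/(1+8+k).
Set (1+k)/(9+k) > 0.23 and solve: k > (0.23·9 − 1)/(1 − 0.23) = 1.390.
The smallest integer exceeding 1.390 is 2.

k = 2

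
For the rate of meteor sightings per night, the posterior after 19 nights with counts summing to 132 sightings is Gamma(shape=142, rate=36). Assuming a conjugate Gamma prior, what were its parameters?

Gamma–Poisson conjugacy: posterior shape = α + Σxᵢ, posterior rate = β + n.
So α = 142 − 132 = 10 and β = 36 − 19 = 17.

Gamma(shape=10, rate=17)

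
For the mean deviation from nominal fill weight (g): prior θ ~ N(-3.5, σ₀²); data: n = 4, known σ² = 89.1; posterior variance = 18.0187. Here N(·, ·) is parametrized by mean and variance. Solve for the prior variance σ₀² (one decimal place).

σ₀² = 94.3

For the Normal–Normal model with known σ², precisions add: τ_n = τ₀ + n/σ².
So 1/σ₀² = 1/18.0187 − 4/89.1 = 0.055498 − 0.044893 = 0.010605.
Hence σ₀² = 1/0.010605 ≈ 94.3.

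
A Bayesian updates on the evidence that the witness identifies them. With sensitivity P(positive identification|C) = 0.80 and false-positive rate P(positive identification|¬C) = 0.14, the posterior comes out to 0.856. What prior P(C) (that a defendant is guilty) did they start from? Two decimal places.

Bayes' rule in odds form gives O(C|E) = O(C)·[P(E|C)/P(E|¬C)], hence O(C) = O(C|E)/LR.
Posterior odds = 0.856/(1−0.856) = 5.9444. LR = 0.80/0.14 = 5.7143.
Prior odds = 5.9444/5.7143 = 1.0403, so P(C) = 1.0403/(1+1.0403) ≈ 0.51.

P(C) = 0.51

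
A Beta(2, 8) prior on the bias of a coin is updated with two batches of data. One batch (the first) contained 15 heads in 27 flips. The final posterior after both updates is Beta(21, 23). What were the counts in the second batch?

4 heads and 3 tails

Sequential conjugate updates are equivalent to a single update on the pooled data, so total successes = posterior α − prior α and total failures = posterior β − prior β.
Total across both batches: 21−2=19 heads, 23−8=15 tails.
Subtract the first batch: 19−15=4 heads and 15−12=3 tails.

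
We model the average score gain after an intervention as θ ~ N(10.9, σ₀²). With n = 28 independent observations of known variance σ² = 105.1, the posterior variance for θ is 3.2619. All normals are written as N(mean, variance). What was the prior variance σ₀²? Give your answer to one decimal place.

For the Normal–Normal model with known σ², precisions add: τ_n = τ₀ + n/σ².
So 1/σ₀² = 1/3.2619 − 28/105.1 = 0.306570 − 0.266413 = 0.040157.
Hence σ₀² = 1/0.040157 ≈ 24.9.

σ₀² = 24.9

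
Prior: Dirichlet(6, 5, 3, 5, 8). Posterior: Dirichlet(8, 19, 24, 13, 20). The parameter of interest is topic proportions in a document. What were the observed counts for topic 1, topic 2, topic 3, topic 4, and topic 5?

For a Dirichlet(α) prior with multinomial counts c, the posterior is Dirichlet(α + c) componentwise.
Counts are posterior − prior componentwise: 8−6=2, 19−5=14, 24−3=21, 13−5=8, 20−8=12.

counts (2, 14, 21, 8, 12)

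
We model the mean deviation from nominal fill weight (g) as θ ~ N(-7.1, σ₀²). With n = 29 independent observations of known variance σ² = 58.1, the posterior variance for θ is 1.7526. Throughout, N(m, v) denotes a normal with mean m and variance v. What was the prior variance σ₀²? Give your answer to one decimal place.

σ₀² = 14.0

For the Normal–Normal model with known σ², precisions add: τ_n = τ₀ + n/σ².
So 1/σ₀² = 1/1.7526 − 29/58.1 = 0.570581 − 0.499139 = 0.071442.
Hence σ₀² = 1/0.071442 ≈ 14.0.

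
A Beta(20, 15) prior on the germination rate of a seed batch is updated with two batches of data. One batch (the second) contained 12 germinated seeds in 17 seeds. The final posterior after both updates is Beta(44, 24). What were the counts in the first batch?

Because Beta–binomial updating is additive in the counts, the combined data contributed (α_post−α_prior, β_post−β_prior) successes and failures.
Total across both batches: 44−20=24 germinated seeds, 24−15=9 non-germinating seeds.
Subtract the second batch: 24−12=12 germinated seeds and 9−5=4 non-germinating seeds.

12 germinated seeds and 4 non-germinating seeds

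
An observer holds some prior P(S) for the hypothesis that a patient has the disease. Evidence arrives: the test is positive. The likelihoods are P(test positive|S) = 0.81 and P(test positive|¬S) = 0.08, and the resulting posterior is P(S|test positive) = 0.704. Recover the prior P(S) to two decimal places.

P(S) = 0.19

In odds form, posterior odds = prior odds × likelihood ratio, so prior odds = posterior odds ÷ LR.
Posterior odds = 0.704/(1−0.704) = 2.3784. LR = 0.81/0.08 = 10.1250.
Prior odds = 2.3784/10.1250 = 0.2349, so P(S) = 0.2349/(1+0.2349) ≈ 0.19.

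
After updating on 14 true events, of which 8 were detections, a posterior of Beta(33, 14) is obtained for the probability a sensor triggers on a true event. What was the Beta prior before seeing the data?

Under Beta–binomial conjugacy the posterior parameters are (α+s, β+f).
So α = 33 − 8 = 25 and β = 14 − 6 = 8.

Beta(25, 8)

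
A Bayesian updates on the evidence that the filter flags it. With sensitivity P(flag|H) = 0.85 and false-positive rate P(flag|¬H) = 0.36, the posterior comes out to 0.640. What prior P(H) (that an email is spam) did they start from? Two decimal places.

P(H) = 0.43

Bayes' rule in odds form gives O(H|E) = O(H)·[P(E|H)/P(E|¬H)], hence O(H) = O(H|E)/LR.
Posterior odds = 0.640/(1−0.640) = 1.7778. LR = 0.85/0.36 = 2.3611.
Prior odds = 1.7778/2.3611 = 0.7530, so P(H) = 0.7530/(1+0.7530) ≈ 0.43.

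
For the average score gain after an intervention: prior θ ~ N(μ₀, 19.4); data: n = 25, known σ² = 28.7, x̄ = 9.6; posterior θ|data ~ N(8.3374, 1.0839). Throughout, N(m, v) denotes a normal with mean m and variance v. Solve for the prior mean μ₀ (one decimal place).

With known observation variance, the Normal–Normal posterior has precision τ_n = τ₀ + n/σ² and mean μ_n = (τ₀μ₀ + (n/σ²)x̄)/τ_n.
Here τ₀ = 1/19.4 = 0.051546 and τ_data = 25/28.7 = 0.871080, so τ_n = 0.922626.
Rearranging for μ₀: μ₀ = (μ_n·τ_n − τ_data·x̄)/τ₀ = (8.3374·0.922626 − 0.871080·9.6) / 0.051546 = -0.670066/0.051546 ≈ -13.0.

μ₀ = -13.0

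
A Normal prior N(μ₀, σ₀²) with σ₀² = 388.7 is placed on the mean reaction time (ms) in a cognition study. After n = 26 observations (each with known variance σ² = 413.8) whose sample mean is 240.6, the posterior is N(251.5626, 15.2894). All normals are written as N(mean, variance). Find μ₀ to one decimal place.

With known observation variance, the Normal–Normal posterior has precision τ_n = τ₀ + n/σ² and mean μ_n = (τ₀μ₀ + (n/σ²)x̄)/τ_n.
Here τ₀ = 1/388.7 = 0.002573 and τ_data = 26/413.8 = 0.062832, so τ_n = 0.065405.
Rearranging for μ₀: μ₀ = (μ_n·τ_n − τ_data·x̄)/τ₀ = (251.5626·0.065405 − 0.062832·240.6) / 0.002573 = 1.336073/0.002573 ≈ 519.3.

μ₀ = 519.3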